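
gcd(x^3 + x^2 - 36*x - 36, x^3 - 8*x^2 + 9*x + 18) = x^2 - 5*x - 6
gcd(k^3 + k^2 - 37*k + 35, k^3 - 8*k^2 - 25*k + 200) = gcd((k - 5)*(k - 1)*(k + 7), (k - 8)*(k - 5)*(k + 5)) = k - 5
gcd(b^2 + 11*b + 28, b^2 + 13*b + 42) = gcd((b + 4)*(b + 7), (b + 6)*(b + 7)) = b + 7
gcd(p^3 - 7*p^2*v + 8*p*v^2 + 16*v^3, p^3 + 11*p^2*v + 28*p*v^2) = 1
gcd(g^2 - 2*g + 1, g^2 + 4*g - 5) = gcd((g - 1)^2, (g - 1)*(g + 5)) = g - 1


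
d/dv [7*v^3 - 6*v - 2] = 21*v^2 - 6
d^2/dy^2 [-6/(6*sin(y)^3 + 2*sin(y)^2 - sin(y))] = 6*(324*sin(y)^3 + 132*sin(y)^2 - 428*sin(y) - 198 + 13/sin(y) + 12/sin(y)^2 - 2/sin(y)^3)/(6*sin(y)^2 + 2*sin(y) - 1)^3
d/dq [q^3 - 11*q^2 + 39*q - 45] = 3*q^2 - 22*q + 39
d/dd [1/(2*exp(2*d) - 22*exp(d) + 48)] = (11/2 - exp(d))*exp(d)/(exp(2*d) - 11*exp(d) + 24)^2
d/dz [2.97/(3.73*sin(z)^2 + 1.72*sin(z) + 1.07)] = -(22.1562*sin(z) + 5.1084)*cos(z)/(3.73*sin(z)^2 + 1.72*sin(z) + 1.07)^2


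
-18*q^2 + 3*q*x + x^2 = (-3*q + x)*(6*q + x)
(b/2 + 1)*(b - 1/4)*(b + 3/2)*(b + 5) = b^4/2 + 33*b^3/8 + 147*b^2/16 + 79*b/16 - 15/8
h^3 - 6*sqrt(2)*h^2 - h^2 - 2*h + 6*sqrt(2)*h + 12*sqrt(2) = (h - 2)*(h + 1)*(h - 6*sqrt(2))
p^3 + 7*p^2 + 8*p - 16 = (p - 1)*(p + 4)^2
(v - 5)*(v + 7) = v^2 + 2*v - 35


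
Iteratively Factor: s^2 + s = (s + 1)*(s)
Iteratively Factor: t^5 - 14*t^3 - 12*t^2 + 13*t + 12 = (t - 1)*(t^4 + t^3 - 13*t^2 - 25*t - 12) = (t - 4)*(t - 1)*(t^3 + 5*t^2 + 7*t + 3) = (t - 4)*(t - 1)*(t + 3)*(t^2 + 2*t + 1) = (t - 4)*(t - 1)*(t + 1)*(t + 3)*(t + 1)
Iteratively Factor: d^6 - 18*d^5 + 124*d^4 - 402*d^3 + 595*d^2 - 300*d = (d - 1)*(d^5 - 17*d^4 + 107*d^3 - 295*d^2 + 300*d) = (d - 3)*(d - 1)*(d^4 - 14*d^3 + 65*d^2 - 100*d) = (d - 5)*(d - 3)*(d - 1)*(d^3 - 9*d^2 + 20*d) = d*(d - 5)*(d - 3)*(d - 1)*(d^2 - 9*d + 20) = d*(d - 5)^2*(d - 3)*(d - 1)*(d - 4)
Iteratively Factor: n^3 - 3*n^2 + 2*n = (n - 1)*(n^2 - 2*n) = n*(n - 1)*(n - 2)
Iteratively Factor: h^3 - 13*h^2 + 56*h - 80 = (h - 4)*(h^2 - 9*h + 20) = (h - 4)^2*(h - 5)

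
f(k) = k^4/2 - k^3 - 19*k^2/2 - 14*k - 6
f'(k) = 2*k^3 - 3*k^2 - 19*k - 14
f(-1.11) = -0.04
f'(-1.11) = 0.66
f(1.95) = -69.61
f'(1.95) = -47.63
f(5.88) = -22.38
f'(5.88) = 177.15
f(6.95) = 268.69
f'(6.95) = 380.45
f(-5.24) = 327.35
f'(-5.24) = -284.57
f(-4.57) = 173.11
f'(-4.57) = -180.71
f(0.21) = -9.37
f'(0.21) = -18.10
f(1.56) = -51.79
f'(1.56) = -43.35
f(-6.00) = 600.00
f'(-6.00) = -440.00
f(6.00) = 0.00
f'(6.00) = 196.00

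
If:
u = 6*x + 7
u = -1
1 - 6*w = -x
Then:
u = -1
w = -1/18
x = -4/3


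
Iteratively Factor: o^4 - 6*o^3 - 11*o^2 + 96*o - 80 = (o - 4)*(o^3 - 2*o^2 - 19*o + 20) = (o - 4)*(o - 1)*(o^2 - o - 20) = (o - 5)*(o - 4)*(o - 1)*(o + 4)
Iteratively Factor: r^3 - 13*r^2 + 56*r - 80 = (r - 4)*(r^2 - 9*r + 20) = (r - 4)^2*(r - 5)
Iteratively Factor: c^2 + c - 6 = (c + 3)*(c - 2)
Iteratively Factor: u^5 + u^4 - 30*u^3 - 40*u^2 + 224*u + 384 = (u + 3)*(u^4 - 2*u^3 - 24*u^2 + 32*u + 128) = (u + 3)*(u + 4)*(u^3 - 6*u^2 + 32) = (u - 4)*(u + 3)*(u + 4)*(u^2 - 2*u - 8) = (u - 4)*(u + 2)*(u + 3)*(u + 4)*(u - 4)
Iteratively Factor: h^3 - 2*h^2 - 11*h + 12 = (h - 1)*(h^2 - h - 12) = (h - 1)*(h + 3)*(h - 4)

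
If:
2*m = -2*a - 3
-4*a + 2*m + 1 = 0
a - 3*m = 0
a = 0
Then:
No Solution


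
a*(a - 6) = a^2 - 6*a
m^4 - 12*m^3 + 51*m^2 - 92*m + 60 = (m - 5)*(m - 3)*(m - 2)^2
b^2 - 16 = (b - 4)*(b + 4)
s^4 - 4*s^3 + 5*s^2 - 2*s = s*(s - 2)*(s - 1)^2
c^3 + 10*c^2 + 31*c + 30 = (c + 2)*(c + 3)*(c + 5)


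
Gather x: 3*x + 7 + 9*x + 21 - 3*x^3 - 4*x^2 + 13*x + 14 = -3*x^3 - 4*x^2 + 25*x + 42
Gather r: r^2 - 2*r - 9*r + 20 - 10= r^2 - 11*r + 10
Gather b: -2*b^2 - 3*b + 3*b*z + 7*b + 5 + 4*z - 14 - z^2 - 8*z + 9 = -2*b^2 + b*(3*z + 4) - z^2 - 4*z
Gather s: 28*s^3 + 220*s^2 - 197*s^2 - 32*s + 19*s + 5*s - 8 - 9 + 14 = 28*s^3 + 23*s^2 - 8*s - 3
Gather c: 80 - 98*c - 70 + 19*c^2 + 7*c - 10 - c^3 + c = -c^3 + 19*c^2 - 90*c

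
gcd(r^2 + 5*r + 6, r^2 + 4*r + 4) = r + 2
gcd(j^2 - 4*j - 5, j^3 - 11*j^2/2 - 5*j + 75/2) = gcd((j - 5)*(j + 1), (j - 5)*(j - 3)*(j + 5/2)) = j - 5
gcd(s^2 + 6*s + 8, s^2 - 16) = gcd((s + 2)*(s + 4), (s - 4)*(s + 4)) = s + 4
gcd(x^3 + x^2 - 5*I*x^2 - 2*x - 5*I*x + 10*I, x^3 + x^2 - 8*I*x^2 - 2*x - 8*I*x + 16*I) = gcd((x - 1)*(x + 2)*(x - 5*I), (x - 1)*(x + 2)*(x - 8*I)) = x^2 + x - 2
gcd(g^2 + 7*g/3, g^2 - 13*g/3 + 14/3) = 1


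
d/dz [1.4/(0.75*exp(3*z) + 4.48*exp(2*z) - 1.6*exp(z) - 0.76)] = (-3.15*exp(2*z) - 12.544*exp(z) + 2.24)*exp(z)/(0.75*exp(3*z) + 4.48*exp(2*z) - 1.6*exp(z) - 0.76)^2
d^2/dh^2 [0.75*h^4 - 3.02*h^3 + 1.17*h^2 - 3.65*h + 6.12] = 9.0*h^2 - 18.12*h + 2.34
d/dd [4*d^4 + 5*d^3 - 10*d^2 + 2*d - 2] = 16*d^3 + 15*d^2 - 20*d + 2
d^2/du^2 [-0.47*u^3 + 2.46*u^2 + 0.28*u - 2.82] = 4.92 - 2.82*u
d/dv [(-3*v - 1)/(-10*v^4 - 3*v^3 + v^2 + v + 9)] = (30*v^4 + 9*v^3 - 3*v^2 - 3*v - (3*v + 1)*(40*v^3 + 9*v^2 - 2*v - 1) - 27)/(-10*v^4 - 3*v^3 + v^2 + v + 9)^2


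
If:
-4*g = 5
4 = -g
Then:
No Solution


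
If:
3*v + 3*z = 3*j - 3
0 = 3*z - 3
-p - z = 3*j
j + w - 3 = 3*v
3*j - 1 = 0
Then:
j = 1/3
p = -2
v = -5/3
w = -7/3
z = 1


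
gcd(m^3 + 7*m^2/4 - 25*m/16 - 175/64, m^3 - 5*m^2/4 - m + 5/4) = m - 5/4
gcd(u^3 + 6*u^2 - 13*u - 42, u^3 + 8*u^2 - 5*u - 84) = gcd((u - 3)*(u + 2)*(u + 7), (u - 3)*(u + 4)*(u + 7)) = u^2 + 4*u - 21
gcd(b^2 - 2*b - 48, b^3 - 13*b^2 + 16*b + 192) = b - 8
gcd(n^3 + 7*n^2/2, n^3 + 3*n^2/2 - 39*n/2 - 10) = 1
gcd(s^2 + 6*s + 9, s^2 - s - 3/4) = 1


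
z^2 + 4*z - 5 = (z - 1)*(z + 5)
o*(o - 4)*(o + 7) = o^3 + 3*o^2 - 28*o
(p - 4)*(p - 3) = p^2 - 7*p + 12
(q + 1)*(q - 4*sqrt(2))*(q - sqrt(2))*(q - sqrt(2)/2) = q^4 - 11*sqrt(2)*q^3/2 + q^3 - 11*sqrt(2)*q^2/2 + 13*q^2 - 4*sqrt(2)*q + 13*q - 4*sqrt(2)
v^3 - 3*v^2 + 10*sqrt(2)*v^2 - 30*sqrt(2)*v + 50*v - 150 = (v - 3)*(v + 5*sqrt(2))^2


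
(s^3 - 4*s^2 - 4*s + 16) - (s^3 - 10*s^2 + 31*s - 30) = 6*s^2 - 35*s + 46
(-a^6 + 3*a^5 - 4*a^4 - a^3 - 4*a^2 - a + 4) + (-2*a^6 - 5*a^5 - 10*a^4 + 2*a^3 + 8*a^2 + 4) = -3*a^6 - 2*a^5 - 14*a^4 + a^3 + 4*a^2 - a + 8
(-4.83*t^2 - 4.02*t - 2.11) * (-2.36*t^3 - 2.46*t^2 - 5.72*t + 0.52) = 11.3988*t^5 + 21.369*t^4 + 42.4964*t^3 + 25.6734*t^2 + 9.9788*t - 1.0972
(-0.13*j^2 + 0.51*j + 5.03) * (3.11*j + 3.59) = -0.4043*j^3 + 1.1194*j^2 + 17.4742*j + 18.0577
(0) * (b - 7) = 0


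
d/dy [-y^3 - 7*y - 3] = -3*y^2 - 7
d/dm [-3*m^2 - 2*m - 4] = -6*m - 2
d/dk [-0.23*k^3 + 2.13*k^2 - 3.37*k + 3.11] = -0.69*k^2 + 4.26*k - 3.37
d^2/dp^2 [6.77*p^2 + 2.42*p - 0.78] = 13.5400000000000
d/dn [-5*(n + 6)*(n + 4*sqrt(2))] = -10*n - 30 - 20*sqrt(2)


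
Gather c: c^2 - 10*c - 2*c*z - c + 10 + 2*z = c^2 + c*(-2*z - 11) + 2*z + 10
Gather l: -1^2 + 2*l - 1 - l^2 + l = -l^2 + 3*l - 2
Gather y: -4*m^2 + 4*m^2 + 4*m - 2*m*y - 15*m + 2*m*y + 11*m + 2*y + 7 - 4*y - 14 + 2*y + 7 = 0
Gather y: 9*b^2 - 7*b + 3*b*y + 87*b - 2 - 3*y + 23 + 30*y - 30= 9*b^2 + 80*b + y*(3*b + 27) - 9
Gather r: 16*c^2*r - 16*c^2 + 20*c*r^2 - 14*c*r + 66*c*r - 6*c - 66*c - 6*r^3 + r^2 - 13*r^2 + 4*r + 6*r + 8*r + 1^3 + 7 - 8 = -16*c^2 - 72*c - 6*r^3 + r^2*(20*c - 12) + r*(16*c^2 + 52*c + 18)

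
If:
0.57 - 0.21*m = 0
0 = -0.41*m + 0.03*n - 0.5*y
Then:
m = 2.71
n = 16.6666666666667*y + 37.0952380952381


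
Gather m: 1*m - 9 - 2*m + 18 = 9 - m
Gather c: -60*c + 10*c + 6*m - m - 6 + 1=-50*c + 5*m - 5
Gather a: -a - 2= -a - 2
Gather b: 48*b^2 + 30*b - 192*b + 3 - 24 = 48*b^2 - 162*b - 21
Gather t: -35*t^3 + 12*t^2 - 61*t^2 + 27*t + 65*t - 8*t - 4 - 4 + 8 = -35*t^3 - 49*t^2 + 84*t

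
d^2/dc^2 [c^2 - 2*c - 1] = 2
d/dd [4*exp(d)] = 4*exp(d)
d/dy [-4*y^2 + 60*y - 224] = 60 - 8*y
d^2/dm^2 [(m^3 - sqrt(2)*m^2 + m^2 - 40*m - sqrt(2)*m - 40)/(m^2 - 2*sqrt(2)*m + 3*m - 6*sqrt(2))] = 4*(-15*m^3 - sqrt(2)*m^3 - 42*m^2 - 18*sqrt(2)*m^2 - 240*sqrt(2)*m - 90*m - 264*sqrt(2) + 158)/(m^6 - 6*sqrt(2)*m^5 + 9*m^5 - 54*sqrt(2)*m^4 + 51*m^4 - 178*sqrt(2)*m^3 + 243*m^3 - 306*sqrt(2)*m^2 + 648*m^2 - 432*sqrt(2)*m + 648*m - 432*sqrt(2))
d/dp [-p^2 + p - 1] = 1 - 2*p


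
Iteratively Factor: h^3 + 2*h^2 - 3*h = (h)*(h^2 + 2*h - 3) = h*(h - 1)*(h + 3)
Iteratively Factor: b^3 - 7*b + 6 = (b - 1)*(b^2 + b - 6) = (b - 1)*(b + 3)*(b - 2)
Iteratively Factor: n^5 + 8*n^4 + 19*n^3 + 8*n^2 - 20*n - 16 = (n - 1)*(n^4 + 9*n^3 + 28*n^2 + 36*n + 16) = (n - 1)*(n + 4)*(n^3 + 5*n^2 + 8*n + 4) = (n - 1)*(n + 2)*(n + 4)*(n^2 + 3*n + 2) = (n - 1)*(n + 1)*(n + 2)*(n + 4)*(n + 2)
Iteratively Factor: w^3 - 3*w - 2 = (w + 1)*(w^2 - w - 2) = (w + 1)^2*(w - 2)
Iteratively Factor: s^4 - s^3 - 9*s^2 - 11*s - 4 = (s + 1)*(s^3 - 2*s^2 - 7*s - 4) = (s + 1)^2*(s^2 - 3*s - 4) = (s - 4)*(s + 1)^2*(s + 1)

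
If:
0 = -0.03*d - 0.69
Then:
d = -23.00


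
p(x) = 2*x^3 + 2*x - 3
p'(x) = 6*x^2 + 2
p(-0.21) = -3.44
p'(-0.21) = 2.26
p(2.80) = 46.50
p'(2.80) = 49.04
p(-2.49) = -38.86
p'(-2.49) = 39.20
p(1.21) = 2.96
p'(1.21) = 10.78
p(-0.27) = -3.58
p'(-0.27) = 2.44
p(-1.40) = -11.29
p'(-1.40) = 13.76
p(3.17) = 67.05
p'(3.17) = 62.29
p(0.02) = -2.96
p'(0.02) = 2.00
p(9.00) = 1473.00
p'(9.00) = 488.00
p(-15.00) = -6783.00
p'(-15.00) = 1352.00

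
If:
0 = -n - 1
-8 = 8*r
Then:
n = -1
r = -1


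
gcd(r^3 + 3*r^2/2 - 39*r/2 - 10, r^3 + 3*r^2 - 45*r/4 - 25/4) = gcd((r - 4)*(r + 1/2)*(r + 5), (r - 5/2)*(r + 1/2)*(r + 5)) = r^2 + 11*r/2 + 5/2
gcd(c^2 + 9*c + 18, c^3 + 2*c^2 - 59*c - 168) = c + 3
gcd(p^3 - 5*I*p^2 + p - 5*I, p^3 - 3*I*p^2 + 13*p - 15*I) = p^2 - 6*I*p - 5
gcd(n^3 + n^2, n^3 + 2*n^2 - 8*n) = n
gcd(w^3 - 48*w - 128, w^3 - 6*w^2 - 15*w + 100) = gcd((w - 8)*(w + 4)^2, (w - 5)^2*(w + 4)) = w + 4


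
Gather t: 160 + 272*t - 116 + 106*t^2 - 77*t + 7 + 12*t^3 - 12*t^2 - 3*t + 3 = 12*t^3 + 94*t^2 + 192*t + 54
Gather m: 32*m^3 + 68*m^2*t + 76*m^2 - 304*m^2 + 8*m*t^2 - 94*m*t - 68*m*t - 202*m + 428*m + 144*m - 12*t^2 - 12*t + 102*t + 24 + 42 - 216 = 32*m^3 + m^2*(68*t - 228) + m*(8*t^2 - 162*t + 370) - 12*t^2 + 90*t - 150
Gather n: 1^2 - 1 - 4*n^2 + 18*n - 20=-4*n^2 + 18*n - 20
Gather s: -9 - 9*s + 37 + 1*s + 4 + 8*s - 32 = 0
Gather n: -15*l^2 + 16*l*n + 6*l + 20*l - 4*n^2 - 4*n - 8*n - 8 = -15*l^2 + 26*l - 4*n^2 + n*(16*l - 12) - 8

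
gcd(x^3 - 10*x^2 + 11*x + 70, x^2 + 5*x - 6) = 1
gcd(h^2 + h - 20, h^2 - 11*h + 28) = h - 4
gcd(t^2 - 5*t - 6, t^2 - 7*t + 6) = t - 6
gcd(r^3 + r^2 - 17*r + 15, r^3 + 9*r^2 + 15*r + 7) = 1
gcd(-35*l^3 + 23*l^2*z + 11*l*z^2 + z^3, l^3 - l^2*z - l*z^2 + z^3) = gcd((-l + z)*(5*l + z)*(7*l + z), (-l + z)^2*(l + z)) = -l + z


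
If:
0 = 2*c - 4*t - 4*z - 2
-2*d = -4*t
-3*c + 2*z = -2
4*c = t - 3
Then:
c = -1/2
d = 2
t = 1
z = -7/4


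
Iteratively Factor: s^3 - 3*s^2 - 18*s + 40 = (s - 5)*(s^2 + 2*s - 8) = (s - 5)*(s + 4)*(s - 2)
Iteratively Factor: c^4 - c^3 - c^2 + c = (c - 1)*(c^3 - c) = c*(c - 1)*(c^2 - 1) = c*(c - 1)*(c + 1)*(c - 1)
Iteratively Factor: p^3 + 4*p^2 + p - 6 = (p - 1)*(p^2 + 5*p + 6) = (p - 1)*(p + 3)*(p + 2)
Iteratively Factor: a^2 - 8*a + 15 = (a - 5)*(a - 3)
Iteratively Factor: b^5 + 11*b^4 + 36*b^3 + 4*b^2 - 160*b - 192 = (b + 4)*(b^4 + 7*b^3 + 8*b^2 - 28*b - 48) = (b + 2)*(b + 4)*(b^3 + 5*b^2 - 2*b - 24) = (b + 2)*(b + 4)^2*(b^2 + b - 6) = (b + 2)*(b + 3)*(b + 4)^2*(b - 2)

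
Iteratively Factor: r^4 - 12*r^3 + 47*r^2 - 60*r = (r)*(r^3 - 12*r^2 + 47*r - 60) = r*(r - 3)*(r^2 - 9*r + 20) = r*(r - 5)*(r - 3)*(r - 4)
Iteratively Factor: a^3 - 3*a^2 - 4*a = (a)*(a^2 - 3*a - 4) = a*(a + 1)*(a - 4)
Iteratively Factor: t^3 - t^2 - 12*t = (t + 3)*(t^2 - 4*t) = t*(t + 3)*(t - 4)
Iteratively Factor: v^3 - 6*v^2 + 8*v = (v - 2)*(v^2 - 4*v) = (v - 4)*(v - 2)*(v)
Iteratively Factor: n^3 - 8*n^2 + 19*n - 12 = (n - 3)*(n^2 - 5*n + 4) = (n - 3)*(n - 1)*(n - 4)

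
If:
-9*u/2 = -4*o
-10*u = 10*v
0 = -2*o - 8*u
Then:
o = 0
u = 0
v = 0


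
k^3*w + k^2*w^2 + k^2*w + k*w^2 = k*(k + w)*(k*w + w)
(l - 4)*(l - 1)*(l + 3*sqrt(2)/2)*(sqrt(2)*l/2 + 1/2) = sqrt(2)*l^4/2 - 5*sqrt(2)*l^3/2 + 2*l^3 - 10*l^2 + 11*sqrt(2)*l^2/4 - 15*sqrt(2)*l/4 + 8*l + 3*sqrt(2)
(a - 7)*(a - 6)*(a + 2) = a^3 - 11*a^2 + 16*a + 84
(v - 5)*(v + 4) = v^2 - v - 20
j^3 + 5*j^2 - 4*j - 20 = (j - 2)*(j + 2)*(j + 5)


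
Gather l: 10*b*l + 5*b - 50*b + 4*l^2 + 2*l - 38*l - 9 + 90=-45*b + 4*l^2 + l*(10*b - 36) + 81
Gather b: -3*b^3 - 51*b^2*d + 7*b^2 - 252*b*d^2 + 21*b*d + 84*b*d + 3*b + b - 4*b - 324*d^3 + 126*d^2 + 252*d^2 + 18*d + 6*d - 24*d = -3*b^3 + b^2*(7 - 51*d) + b*(-252*d^2 + 105*d) - 324*d^3 + 378*d^2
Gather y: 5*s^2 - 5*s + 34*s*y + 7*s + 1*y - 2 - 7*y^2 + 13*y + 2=5*s^2 + 2*s - 7*y^2 + y*(34*s + 14)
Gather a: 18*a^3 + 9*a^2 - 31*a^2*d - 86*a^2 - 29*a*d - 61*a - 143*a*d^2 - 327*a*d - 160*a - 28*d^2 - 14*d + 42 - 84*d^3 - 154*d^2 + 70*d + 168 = 18*a^3 + a^2*(-31*d - 77) + a*(-143*d^2 - 356*d - 221) - 84*d^3 - 182*d^2 + 56*d + 210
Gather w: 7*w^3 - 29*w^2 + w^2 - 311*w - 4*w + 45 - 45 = 7*w^3 - 28*w^2 - 315*w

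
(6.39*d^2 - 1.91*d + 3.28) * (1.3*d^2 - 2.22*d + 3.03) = 8.307*d^4 - 16.6688*d^3 + 27.8659*d^2 - 13.0689*d + 9.9384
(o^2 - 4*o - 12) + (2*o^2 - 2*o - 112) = 3*o^2 - 6*o - 124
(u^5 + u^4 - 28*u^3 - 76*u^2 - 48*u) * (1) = u^5 + u^4 - 28*u^3 - 76*u^2 - 48*u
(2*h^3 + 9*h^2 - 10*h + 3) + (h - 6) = 2*h^3 + 9*h^2 - 9*h - 3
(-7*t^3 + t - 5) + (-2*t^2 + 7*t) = -7*t^3 - 2*t^2 + 8*t - 5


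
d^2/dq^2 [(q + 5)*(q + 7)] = 2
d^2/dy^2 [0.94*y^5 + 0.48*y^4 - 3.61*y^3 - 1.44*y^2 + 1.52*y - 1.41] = 18.8*y^3 + 5.76*y^2 - 21.66*y - 2.88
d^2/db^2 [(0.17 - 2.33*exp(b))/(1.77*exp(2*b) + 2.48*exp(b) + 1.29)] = (-7.299657*exp(4*b) + 12.35814*exp(3*b) + 34.15923*exp(2*b) + 6.94706*exp(b) - 4.421217)*exp(b)/(5.545233*exp(6*b) + 23.308776*exp(5*b) + 44.782947*exp(4*b) + 49.228496*exp(3*b) + 32.638419*exp(2*b) + 12.380904*exp(b) + 2.146689)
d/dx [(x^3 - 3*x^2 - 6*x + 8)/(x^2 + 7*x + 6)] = (x^4 + 14*x^3 + 3*x^2 - 52*x - 92)/(x^4 + 14*x^3 + 61*x^2 + 84*x + 36)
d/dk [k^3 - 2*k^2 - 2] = k*(3*k - 4)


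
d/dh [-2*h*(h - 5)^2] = 2*(5 - 3*h)*(h - 5)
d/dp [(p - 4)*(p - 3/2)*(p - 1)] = 3*p^2 - 13*p + 23/2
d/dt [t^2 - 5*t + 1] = 2*t - 5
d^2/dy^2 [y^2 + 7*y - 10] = 2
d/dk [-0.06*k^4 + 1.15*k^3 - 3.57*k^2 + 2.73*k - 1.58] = -0.24*k^3 + 3.45*k^2 - 7.14*k + 2.73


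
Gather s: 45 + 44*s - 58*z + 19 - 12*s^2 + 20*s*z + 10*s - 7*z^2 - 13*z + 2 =-12*s^2 + s*(20*z + 54) - 7*z^2 - 71*z + 66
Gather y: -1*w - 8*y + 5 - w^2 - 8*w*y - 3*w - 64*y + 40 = -w^2 - 4*w + y*(-8*w - 72) + 45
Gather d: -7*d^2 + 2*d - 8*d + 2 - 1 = -7*d^2 - 6*d + 1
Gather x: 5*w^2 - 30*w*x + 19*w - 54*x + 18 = 5*w^2 + 19*w + x*(-30*w - 54) + 18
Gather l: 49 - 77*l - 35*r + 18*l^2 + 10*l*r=18*l^2 + l*(10*r - 77) - 35*r + 49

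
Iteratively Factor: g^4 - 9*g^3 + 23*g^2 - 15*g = (g - 5)*(g^3 - 4*g^2 + 3*g) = g*(g - 5)*(g^2 - 4*g + 3) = g*(g - 5)*(g - 1)*(g - 3)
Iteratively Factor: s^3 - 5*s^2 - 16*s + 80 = (s - 4)*(s^2 - s - 20) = (s - 5)*(s - 4)*(s + 4)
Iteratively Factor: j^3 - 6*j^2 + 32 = (j + 2)*(j^2 - 8*j + 16) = (j - 4)*(j + 2)*(j - 4)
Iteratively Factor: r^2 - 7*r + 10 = (r - 2)*(r - 5)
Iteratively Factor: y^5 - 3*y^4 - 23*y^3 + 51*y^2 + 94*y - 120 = (y - 1)*(y^4 - 2*y^3 - 25*y^2 + 26*y + 120) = (y - 1)*(y + 2)*(y^3 - 4*y^2 - 17*y + 60) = (y - 1)*(y + 2)*(y + 4)*(y^2 - 8*y + 15) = (y - 3)*(y - 1)*(y + 2)*(y + 4)*(y - 5)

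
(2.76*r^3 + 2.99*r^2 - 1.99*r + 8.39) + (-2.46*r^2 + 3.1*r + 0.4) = 2.76*r^3 + 0.53*r^2 + 1.11*r + 8.79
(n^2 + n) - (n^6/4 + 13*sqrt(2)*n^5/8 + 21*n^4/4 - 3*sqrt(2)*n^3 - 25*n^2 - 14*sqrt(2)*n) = -n^6/4 - 13*sqrt(2)*n^5/8 - 21*n^4/4 + 3*sqrt(2)*n^3 + 26*n^2 + n + 14*sqrt(2)*n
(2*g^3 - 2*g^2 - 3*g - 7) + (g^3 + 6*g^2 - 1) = 3*g^3 + 4*g^2 - 3*g - 8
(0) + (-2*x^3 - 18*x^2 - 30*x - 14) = -2*x^3 - 18*x^2 - 30*x - 14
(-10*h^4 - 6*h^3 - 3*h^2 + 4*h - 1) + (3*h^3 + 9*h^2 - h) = -10*h^4 - 3*h^3 + 6*h^2 + 3*h - 1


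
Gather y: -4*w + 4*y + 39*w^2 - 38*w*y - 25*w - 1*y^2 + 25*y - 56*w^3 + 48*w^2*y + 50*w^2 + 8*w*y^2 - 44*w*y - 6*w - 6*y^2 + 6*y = -56*w^3 + 89*w^2 - 35*w + y^2*(8*w - 7) + y*(48*w^2 - 82*w + 35)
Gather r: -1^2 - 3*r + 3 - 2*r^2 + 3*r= 2 - 2*r^2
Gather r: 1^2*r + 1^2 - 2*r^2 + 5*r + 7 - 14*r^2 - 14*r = -16*r^2 - 8*r + 8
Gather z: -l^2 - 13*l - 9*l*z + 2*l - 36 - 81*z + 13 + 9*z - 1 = -l^2 - 11*l + z*(-9*l - 72) - 24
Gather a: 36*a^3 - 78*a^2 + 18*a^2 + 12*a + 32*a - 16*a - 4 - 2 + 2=36*a^3 - 60*a^2 + 28*a - 4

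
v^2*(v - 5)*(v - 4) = v^4 - 9*v^3 + 20*v^2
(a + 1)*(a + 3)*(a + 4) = a^3 + 8*a^2 + 19*a + 12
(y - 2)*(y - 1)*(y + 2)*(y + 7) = y^4 + 6*y^3 - 11*y^2 - 24*y + 28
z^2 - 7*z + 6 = (z - 6)*(z - 1)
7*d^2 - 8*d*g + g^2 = (-7*d + g)*(-d + g)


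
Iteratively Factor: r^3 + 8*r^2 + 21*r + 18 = (r + 3)*(r^2 + 5*r + 6) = (r + 3)^2*(r + 2)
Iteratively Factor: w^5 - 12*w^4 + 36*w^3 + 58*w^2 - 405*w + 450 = (w + 3)*(w^4 - 15*w^3 + 81*w^2 - 185*w + 150) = (w - 2)*(w + 3)*(w^3 - 13*w^2 + 55*w - 75) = (w - 5)*(w - 2)*(w + 3)*(w^2 - 8*w + 15) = (w - 5)*(w - 3)*(w - 2)*(w + 3)*(w - 5)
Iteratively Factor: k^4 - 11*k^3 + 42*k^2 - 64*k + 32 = (k - 4)*(k^3 - 7*k^2 + 14*k - 8) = (k - 4)^2*(k^2 - 3*k + 2) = (k - 4)^2*(k - 2)*(k - 1)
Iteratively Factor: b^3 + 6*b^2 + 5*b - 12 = (b - 1)*(b^2 + 7*b + 12) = (b - 1)*(b + 4)*(b + 3)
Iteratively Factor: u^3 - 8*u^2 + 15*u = (u)*(u^2 - 8*u + 15) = u*(u - 3)*(u - 5)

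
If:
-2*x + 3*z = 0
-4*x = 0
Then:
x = 0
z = 0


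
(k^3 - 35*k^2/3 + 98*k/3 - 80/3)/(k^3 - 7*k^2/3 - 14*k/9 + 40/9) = 3*(k - 8)/(3*k + 4)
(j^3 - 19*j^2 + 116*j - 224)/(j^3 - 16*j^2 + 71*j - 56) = (j - 4)/(j - 1)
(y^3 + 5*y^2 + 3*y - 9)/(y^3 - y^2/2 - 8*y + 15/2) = 2*(y + 3)/(2*y - 5)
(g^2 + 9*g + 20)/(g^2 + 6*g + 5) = (g + 4)/(g + 1)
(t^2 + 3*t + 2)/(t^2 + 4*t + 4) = (t + 1)/(t + 2)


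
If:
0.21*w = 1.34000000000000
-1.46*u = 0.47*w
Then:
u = -2.05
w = 6.38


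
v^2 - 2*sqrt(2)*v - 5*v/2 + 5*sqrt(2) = (v - 5/2)*(v - 2*sqrt(2))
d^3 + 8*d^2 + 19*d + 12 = (d + 1)*(d + 3)*(d + 4)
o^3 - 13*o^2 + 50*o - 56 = (o - 7)*(o - 4)*(o - 2)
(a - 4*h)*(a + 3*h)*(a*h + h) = a^3*h - a^2*h^2 + a^2*h - 12*a*h^3 - a*h^2 - 12*h^3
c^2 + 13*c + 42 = (c + 6)*(c + 7)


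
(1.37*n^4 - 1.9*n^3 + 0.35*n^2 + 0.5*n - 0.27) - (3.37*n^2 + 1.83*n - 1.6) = 1.37*n^4 - 1.9*n^3 - 3.02*n^2 - 1.33*n + 1.33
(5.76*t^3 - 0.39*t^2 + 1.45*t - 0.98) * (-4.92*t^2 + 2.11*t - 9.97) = -28.3392*t^5 + 14.0724*t^4 - 65.3841*t^3 + 11.7694*t^2 - 16.5243*t + 9.7706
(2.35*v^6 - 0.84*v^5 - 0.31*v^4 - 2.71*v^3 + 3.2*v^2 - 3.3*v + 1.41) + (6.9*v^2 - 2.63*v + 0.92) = 2.35*v^6 - 0.84*v^5 - 0.31*v^4 - 2.71*v^3 + 10.1*v^2 - 5.93*v + 2.33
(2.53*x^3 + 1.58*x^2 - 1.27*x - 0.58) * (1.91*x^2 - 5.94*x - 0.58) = 4.8323*x^5 - 12.0104*x^4 - 13.2783*x^3 + 5.5196*x^2 + 4.1818*x + 0.3364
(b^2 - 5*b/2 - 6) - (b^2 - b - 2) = -3*b/2 - 4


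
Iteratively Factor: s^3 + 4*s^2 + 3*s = (s + 3)*(s^2 + s) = (s + 1)*(s + 3)*(s)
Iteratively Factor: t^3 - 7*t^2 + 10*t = (t - 2)*(t^2 - 5*t) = (t - 5)*(t - 2)*(t)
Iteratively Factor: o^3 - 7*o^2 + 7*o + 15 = (o + 1)*(o^2 - 8*o + 15) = (o - 5)*(o + 1)*(o - 3)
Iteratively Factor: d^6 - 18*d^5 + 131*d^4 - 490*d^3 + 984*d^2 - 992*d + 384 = (d - 1)*(d^5 - 17*d^4 + 114*d^3 - 376*d^2 + 608*d - 384) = (d - 4)*(d - 1)*(d^4 - 13*d^3 + 62*d^2 - 128*d + 96) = (d - 4)^2*(d - 1)*(d^3 - 9*d^2 + 26*d - 24) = (d - 4)^2*(d - 2)*(d - 1)*(d^2 - 7*d + 12) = (d - 4)^3*(d - 2)*(d - 1)*(d - 3)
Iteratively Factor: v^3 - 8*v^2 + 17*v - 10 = (v - 2)*(v^2 - 6*v + 5) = (v - 2)*(v - 1)*(v - 5)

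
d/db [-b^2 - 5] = -2*b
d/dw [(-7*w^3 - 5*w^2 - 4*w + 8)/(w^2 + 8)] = (-7*w^4 - 164*w^2 - 96*w - 32)/(w^4 + 16*w^2 + 64)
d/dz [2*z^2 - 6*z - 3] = 4*z - 6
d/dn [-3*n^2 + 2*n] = 2 - 6*n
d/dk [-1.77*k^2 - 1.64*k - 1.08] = -3.54*k - 1.64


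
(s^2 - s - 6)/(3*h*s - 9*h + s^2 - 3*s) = (s + 2)/(3*h + s)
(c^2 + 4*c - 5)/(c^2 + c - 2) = (c + 5)/(c + 2)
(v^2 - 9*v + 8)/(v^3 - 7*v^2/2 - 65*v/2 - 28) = 2*(v - 1)/(2*v^2 + 9*v + 7)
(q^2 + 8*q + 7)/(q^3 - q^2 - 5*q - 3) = (q + 7)/(q^2 - 2*q - 3)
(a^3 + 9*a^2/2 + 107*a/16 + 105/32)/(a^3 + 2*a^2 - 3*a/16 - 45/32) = (4*a + 7)/(4*a - 3)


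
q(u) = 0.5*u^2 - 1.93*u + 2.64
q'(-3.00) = -4.93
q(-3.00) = 12.93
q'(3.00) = 1.07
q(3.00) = 1.35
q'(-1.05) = -2.98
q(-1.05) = 5.22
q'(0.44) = -1.49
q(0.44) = 1.89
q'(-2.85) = -4.78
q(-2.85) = 12.20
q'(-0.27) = -2.20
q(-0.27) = 3.20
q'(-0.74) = -2.67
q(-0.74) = 4.34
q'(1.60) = -0.33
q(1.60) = 0.83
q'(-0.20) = -2.13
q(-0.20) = 3.05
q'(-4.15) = -6.08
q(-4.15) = 19.26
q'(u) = 1.0*u - 1.93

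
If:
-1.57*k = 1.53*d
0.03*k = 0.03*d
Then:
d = 0.00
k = 0.00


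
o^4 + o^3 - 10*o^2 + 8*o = o*(o - 2)*(o - 1)*(o + 4)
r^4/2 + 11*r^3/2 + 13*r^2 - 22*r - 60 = (r/2 + 1)*(r - 2)*(r + 5)*(r + 6)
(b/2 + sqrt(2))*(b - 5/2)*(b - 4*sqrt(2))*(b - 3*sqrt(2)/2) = b^4/2 - 7*sqrt(2)*b^3/4 - 5*b^3/4 - 5*b^2 + 35*sqrt(2)*b^2/8 + 25*b/2 + 12*sqrt(2)*b - 30*sqrt(2)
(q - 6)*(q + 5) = q^2 - q - 30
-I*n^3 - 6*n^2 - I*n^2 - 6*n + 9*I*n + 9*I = (n - 3*I)^2*(-I*n - I)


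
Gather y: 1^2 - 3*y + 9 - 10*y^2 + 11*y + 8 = -10*y^2 + 8*y + 18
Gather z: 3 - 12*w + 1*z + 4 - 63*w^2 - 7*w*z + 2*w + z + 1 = -63*w^2 - 10*w + z*(2 - 7*w) + 8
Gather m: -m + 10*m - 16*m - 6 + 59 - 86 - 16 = -7*m - 49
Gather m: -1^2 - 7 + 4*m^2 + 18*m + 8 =4*m^2 + 18*m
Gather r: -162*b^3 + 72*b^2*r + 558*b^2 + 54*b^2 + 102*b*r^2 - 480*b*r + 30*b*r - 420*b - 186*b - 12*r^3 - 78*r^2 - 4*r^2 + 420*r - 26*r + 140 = -162*b^3 + 612*b^2 - 606*b - 12*r^3 + r^2*(102*b - 82) + r*(72*b^2 - 450*b + 394) + 140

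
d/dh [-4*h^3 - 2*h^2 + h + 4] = -12*h^2 - 4*h + 1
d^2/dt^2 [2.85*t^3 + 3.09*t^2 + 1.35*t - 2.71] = 17.1*t + 6.18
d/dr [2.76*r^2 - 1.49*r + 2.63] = 5.52*r - 1.49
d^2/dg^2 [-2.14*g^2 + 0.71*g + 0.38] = -4.28000000000000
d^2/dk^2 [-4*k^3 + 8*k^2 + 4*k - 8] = 16 - 24*k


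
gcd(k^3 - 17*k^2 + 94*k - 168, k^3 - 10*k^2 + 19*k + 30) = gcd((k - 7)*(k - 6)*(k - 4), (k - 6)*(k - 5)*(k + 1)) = k - 6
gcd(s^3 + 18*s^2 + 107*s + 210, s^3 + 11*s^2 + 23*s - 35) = s^2 + 12*s + 35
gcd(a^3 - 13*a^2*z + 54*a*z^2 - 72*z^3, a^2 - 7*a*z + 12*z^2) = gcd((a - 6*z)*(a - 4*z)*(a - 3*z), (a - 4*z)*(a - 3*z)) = a^2 - 7*a*z + 12*z^2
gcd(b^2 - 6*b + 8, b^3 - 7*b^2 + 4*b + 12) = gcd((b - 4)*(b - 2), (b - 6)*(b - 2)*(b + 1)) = b - 2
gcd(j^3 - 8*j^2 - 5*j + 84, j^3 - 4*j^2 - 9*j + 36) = j^2 - j - 12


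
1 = 1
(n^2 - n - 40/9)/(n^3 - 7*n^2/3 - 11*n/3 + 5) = (n - 8/3)/(n^2 - 4*n + 3)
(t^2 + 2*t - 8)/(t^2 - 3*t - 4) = (-t^2 - 2*t + 8)/(-t^2 + 3*t + 4)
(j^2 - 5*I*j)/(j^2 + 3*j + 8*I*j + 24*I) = j*(j - 5*I)/(j^2 + j*(3 + 8*I) + 24*I)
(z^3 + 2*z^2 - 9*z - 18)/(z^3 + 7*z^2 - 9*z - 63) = (z + 2)/(z + 7)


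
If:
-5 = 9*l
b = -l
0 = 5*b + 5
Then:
No Solution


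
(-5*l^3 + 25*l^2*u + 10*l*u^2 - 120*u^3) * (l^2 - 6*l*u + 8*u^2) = -5*l^5 + 55*l^4*u - 180*l^3*u^2 + 20*l^2*u^3 + 800*l*u^4 - 960*u^5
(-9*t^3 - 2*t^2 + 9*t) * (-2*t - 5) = 18*t^4 + 49*t^3 - 8*t^2 - 45*t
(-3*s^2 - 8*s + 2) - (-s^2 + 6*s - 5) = -2*s^2 - 14*s + 7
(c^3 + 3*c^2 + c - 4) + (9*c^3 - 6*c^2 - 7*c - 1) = 10*c^3 - 3*c^2 - 6*c - 5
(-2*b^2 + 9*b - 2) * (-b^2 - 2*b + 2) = 2*b^4 - 5*b^3 - 20*b^2 + 22*b - 4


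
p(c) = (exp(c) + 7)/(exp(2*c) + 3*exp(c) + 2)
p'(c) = (exp(c) + 7)*(-2*exp(2*c) - 3*exp(c))/(exp(2*c) + 3*exp(c) + 2)^2 + exp(c)/(exp(2*c) + 3*exp(c) + 2) = (-(exp(c) + 7)*(2*exp(c) + 3) + exp(2*c) + 3*exp(c) + 2)*exp(c)/(exp(2*c) + 3*exp(c) + 2)^2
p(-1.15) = 2.40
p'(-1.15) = -0.80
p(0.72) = 0.73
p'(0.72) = -0.70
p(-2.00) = 2.94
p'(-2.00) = -0.48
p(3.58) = 0.03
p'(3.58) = -0.03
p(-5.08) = 3.47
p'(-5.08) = -0.03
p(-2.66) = 3.19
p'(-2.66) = -0.28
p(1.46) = 0.34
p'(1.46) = -0.38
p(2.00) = 0.18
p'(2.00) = -0.21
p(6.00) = 0.00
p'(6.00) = 0.00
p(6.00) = 0.00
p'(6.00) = 0.00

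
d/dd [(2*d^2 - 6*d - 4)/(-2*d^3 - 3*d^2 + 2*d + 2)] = 2*(2*d^4 - 12*d^3 - 19*d^2 - 8*d - 2)/(4*d^6 + 12*d^5 + d^4 - 20*d^3 - 8*d^2 + 8*d + 4)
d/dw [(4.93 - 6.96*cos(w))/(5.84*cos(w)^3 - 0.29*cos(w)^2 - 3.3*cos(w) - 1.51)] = (-81.2928*cos(w)^3 + 88.392*cos(w)^2 - 2.8594*cos(w) - 26.7786)*sin(w)/(34.1056*cos(w)^6 - 3.3872*cos(w)^5 - 38.4599*cos(w)^4 - 15.7228*cos(w)^3 + 11.7658*cos(w)^2 + 9.966*cos(w) + 2.2801)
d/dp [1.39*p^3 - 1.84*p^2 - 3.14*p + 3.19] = 4.17*p^2 - 3.68*p - 3.14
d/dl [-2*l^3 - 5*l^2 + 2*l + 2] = -6*l^2 - 10*l + 2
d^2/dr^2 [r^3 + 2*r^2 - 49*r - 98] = 6*r + 4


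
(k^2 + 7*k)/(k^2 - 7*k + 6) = k*(k + 7)/(k^2 - 7*k + 6)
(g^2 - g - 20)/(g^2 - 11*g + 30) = (g + 4)/(g - 6)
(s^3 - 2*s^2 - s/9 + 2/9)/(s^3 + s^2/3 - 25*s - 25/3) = (3*s^2 - 7*s + 2)/(3*(s^2 - 25))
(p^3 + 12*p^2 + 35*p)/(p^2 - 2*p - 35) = p*(p + 7)/(p - 7)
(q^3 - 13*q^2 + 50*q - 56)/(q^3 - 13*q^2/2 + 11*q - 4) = 2*(q - 7)/(2*q - 1)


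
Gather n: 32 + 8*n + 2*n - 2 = 10*n + 30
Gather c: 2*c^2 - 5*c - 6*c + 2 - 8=2*c^2 - 11*c - 6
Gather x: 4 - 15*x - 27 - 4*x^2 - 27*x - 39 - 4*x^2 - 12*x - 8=-8*x^2 - 54*x - 70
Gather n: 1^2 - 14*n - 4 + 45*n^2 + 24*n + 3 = 45*n^2 + 10*n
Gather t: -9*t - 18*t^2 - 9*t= -18*t^2 - 18*t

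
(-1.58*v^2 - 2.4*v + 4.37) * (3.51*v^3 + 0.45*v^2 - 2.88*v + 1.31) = -5.5458*v^5 - 9.135*v^4 + 18.8091*v^3 + 6.8087*v^2 - 15.7296*v + 5.7247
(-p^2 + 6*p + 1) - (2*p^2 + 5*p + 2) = -3*p^2 + p - 1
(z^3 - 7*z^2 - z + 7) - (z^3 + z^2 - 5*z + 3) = -8*z^2 + 4*z + 4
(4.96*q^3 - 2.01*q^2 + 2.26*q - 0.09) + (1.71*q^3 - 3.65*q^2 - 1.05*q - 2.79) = 6.67*q^3 - 5.66*q^2 + 1.21*q - 2.88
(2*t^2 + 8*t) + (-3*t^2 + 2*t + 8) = -t^2 + 10*t + 8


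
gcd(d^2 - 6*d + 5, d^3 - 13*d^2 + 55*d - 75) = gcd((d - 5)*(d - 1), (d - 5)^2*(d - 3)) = d - 5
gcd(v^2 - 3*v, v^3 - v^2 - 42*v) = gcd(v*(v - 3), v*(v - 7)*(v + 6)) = v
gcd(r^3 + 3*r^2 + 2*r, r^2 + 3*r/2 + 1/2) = r + 1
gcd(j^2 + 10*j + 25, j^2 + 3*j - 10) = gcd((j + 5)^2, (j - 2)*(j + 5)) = j + 5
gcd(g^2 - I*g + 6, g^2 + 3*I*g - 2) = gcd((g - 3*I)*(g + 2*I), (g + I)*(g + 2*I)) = g + 2*I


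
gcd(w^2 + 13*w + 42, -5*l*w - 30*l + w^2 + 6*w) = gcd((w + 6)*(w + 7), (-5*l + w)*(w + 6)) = w + 6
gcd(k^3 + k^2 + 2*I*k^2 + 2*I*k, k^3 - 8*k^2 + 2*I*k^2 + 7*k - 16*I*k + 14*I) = k + 2*I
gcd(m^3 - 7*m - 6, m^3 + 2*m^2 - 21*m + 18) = m - 3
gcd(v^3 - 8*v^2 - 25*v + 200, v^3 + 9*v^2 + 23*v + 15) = v + 5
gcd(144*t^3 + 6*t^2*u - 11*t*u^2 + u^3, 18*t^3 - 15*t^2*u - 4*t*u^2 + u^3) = 18*t^2 + 3*t*u - u^2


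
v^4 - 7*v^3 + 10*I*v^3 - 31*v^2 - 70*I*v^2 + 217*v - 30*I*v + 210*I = (v - 7)*(v + 2*I)*(v + 3*I)*(v + 5*I)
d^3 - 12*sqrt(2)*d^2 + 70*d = d*(d - 7*sqrt(2))*(d - 5*sqrt(2))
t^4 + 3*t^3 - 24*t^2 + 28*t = t*(t - 2)^2*(t + 7)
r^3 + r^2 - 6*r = r*(r - 2)*(r + 3)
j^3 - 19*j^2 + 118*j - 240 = (j - 8)*(j - 6)*(j - 5)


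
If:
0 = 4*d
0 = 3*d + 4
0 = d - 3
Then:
No Solution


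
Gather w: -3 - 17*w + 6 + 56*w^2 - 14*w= 56*w^2 - 31*w + 3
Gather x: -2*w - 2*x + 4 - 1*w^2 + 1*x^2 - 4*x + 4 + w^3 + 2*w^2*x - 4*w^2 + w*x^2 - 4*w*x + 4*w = w^3 - 5*w^2 + 2*w + x^2*(w + 1) + x*(2*w^2 - 4*w - 6) + 8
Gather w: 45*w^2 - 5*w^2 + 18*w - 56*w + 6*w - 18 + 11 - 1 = 40*w^2 - 32*w - 8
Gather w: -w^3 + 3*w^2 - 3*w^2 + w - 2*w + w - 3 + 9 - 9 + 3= -w^3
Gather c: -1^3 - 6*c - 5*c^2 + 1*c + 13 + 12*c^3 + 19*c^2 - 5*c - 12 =12*c^3 + 14*c^2 - 10*c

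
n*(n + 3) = n^2 + 3*n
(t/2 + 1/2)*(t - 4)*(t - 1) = t^3/2 - 2*t^2 - t/2 + 2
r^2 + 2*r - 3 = (r - 1)*(r + 3)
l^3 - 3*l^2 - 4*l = l*(l - 4)*(l + 1)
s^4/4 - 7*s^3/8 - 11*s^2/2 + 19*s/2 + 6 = (s/4 + 1)*(s - 6)*(s - 2)*(s + 1/2)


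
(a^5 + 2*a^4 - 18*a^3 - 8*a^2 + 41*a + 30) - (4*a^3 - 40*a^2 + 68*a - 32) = a^5 + 2*a^4 - 22*a^3 + 32*a^2 - 27*a + 62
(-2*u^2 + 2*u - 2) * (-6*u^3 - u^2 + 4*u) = 12*u^5 - 10*u^4 + 2*u^3 + 10*u^2 - 8*u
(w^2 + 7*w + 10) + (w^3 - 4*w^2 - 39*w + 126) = w^3 - 3*w^2 - 32*w + 136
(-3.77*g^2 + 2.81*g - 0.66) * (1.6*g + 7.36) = -6.032*g^3 - 23.2512*g^2 + 19.6256*g - 4.8576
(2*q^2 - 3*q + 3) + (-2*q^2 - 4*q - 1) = 2 - 7*q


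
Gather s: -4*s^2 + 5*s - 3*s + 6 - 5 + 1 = -4*s^2 + 2*s + 2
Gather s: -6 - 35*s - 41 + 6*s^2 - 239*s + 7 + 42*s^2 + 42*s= 48*s^2 - 232*s - 40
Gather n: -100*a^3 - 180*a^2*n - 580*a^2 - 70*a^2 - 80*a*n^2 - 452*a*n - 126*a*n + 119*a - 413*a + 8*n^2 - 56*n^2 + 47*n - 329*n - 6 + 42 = -100*a^3 - 650*a^2 - 294*a + n^2*(-80*a - 48) + n*(-180*a^2 - 578*a - 282) + 36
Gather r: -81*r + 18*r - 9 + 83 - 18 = 56 - 63*r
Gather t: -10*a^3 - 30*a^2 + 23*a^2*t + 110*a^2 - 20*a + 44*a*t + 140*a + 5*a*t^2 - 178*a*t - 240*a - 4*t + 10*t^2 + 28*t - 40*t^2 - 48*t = -10*a^3 + 80*a^2 - 120*a + t^2*(5*a - 30) + t*(23*a^2 - 134*a - 24)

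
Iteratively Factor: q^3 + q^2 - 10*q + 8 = (q - 2)*(q^2 + 3*q - 4) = (q - 2)*(q + 4)*(q - 1)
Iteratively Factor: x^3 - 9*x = (x - 3)*(x^2 + 3*x) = x*(x - 3)*(x + 3)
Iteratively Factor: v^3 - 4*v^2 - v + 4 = (v - 4)*(v^2 - 1) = (v - 4)*(v + 1)*(v - 1)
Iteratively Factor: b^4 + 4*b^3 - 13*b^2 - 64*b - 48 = (b - 4)*(b^3 + 8*b^2 + 19*b + 12) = (b - 4)*(b + 4)*(b^2 + 4*b + 3) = (b - 4)*(b + 3)*(b + 4)*(b + 1)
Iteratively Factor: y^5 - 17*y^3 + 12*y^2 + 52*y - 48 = (y + 2)*(y^4 - 2*y^3 - 13*y^2 + 38*y - 24) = (y - 2)*(y + 2)*(y^3 - 13*y + 12) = (y - 2)*(y + 2)*(y + 4)*(y^2 - 4*y + 3) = (y - 2)*(y - 1)*(y + 2)*(y + 4)*(y - 3)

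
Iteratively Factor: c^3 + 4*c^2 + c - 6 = (c + 3)*(c^2 + c - 2) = (c - 1)*(c + 3)*(c + 2)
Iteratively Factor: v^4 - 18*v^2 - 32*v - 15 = (v + 1)*(v^3 - v^2 - 17*v - 15) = (v + 1)*(v + 3)*(v^2 - 4*v - 5) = (v - 5)*(v + 1)*(v + 3)*(v + 1)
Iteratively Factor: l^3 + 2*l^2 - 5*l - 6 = (l + 3)*(l^2 - l - 2) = (l + 1)*(l + 3)*(l - 2)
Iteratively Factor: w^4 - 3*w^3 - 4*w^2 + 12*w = (w)*(w^3 - 3*w^2 - 4*w + 12) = w*(w - 2)*(w^2 - w - 6) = w*(w - 2)*(w + 2)*(w - 3)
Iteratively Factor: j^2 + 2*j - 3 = (j - 1)*(j + 3)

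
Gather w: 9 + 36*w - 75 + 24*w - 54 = 60*w - 120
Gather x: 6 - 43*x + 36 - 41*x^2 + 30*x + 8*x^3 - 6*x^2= 8*x^3 - 47*x^2 - 13*x + 42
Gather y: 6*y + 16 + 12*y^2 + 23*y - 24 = 12*y^2 + 29*y - 8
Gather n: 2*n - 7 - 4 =2*n - 11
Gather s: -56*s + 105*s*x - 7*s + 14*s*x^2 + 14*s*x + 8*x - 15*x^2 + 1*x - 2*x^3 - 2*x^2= s*(14*x^2 + 119*x - 63) - 2*x^3 - 17*x^2 + 9*x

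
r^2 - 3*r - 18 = (r - 6)*(r + 3)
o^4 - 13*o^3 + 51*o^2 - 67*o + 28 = (o - 7)*(o - 4)*(o - 1)^2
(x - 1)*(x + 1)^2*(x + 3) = x^4 + 4*x^3 + 2*x^2 - 4*x - 3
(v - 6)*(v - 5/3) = v^2 - 23*v/3 + 10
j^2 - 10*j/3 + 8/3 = (j - 2)*(j - 4/3)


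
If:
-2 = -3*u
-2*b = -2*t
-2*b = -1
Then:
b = 1/2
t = 1/2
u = 2/3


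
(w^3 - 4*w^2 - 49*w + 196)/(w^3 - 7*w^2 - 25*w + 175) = (w^2 + 3*w - 28)/(w^2 - 25)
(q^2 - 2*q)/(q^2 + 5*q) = (q - 2)/(q + 5)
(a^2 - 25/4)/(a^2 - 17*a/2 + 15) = (a + 5/2)/(a - 6)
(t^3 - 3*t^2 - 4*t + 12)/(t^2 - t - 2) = (t^2 - t - 6)/(t + 1)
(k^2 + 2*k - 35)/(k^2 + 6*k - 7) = (k - 5)/(k - 1)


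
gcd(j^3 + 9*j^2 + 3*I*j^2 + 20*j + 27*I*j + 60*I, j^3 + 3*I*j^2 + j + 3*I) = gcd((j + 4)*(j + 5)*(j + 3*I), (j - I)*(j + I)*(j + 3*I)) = j + 3*I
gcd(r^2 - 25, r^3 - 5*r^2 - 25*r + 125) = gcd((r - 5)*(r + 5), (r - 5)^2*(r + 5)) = r^2 - 25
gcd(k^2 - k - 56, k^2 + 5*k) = 1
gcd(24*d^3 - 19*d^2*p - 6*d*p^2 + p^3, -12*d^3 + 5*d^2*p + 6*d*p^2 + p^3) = -3*d^2 + 2*d*p + p^2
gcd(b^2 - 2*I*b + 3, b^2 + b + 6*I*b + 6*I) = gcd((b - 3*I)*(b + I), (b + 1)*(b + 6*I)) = 1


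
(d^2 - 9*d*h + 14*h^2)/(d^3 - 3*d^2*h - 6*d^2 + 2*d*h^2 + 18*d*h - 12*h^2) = (d - 7*h)/(d^2 - d*h - 6*d + 6*h)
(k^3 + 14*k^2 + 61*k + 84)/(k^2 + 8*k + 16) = (k^2 + 10*k + 21)/(k + 4)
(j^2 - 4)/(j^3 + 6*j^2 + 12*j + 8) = (j - 2)/(j^2 + 4*j + 4)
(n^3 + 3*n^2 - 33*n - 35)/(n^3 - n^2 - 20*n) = (n^2 + 8*n + 7)/(n*(n + 4))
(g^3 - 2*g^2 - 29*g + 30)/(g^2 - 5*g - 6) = (g^2 + 4*g - 5)/(g + 1)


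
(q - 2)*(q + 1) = q^2 - q - 2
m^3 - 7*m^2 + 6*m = m*(m - 6)*(m - 1)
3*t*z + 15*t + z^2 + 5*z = (3*t + z)*(z + 5)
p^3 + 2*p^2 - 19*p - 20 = (p - 4)*(p + 1)*(p + 5)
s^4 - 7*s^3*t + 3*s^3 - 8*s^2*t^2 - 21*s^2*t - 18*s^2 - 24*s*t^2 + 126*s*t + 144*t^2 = (s - 3)*(s + 6)*(s - 8*t)*(s + t)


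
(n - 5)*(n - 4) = n^2 - 9*n + 20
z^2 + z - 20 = (z - 4)*(z + 5)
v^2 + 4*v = v*(v + 4)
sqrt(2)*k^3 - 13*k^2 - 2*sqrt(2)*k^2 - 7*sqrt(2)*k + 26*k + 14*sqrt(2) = (k - 2)*(k - 7*sqrt(2))*(sqrt(2)*k + 1)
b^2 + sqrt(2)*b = b*(b + sqrt(2))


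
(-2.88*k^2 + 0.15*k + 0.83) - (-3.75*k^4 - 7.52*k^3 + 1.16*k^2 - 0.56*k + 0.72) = 3.75*k^4 + 7.52*k^3 - 4.04*k^2 + 0.71*k + 0.11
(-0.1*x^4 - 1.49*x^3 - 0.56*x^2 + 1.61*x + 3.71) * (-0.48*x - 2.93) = 0.048*x^5 + 1.0082*x^4 + 4.6345*x^3 + 0.868*x^2 - 6.4981*x - 10.8703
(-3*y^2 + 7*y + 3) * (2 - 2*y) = 6*y^3 - 20*y^2 + 8*y + 6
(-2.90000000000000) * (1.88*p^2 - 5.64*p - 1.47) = -5.452*p^2 + 16.356*p + 4.263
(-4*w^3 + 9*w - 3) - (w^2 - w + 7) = -4*w^3 - w^2 + 10*w - 10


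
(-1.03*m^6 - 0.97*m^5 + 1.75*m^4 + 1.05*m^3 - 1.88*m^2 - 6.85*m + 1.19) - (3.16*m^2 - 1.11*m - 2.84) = -1.03*m^6 - 0.97*m^5 + 1.75*m^4 + 1.05*m^3 - 5.04*m^2 - 5.74*m + 4.03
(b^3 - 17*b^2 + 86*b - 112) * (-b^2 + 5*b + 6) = -b^5 + 22*b^4 - 165*b^3 + 440*b^2 - 44*b - 672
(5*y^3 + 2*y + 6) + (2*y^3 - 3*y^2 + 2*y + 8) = 7*y^3 - 3*y^2 + 4*y + 14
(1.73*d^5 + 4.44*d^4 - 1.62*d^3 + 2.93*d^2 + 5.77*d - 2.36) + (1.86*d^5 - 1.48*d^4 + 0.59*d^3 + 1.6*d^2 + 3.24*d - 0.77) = 3.59*d^5 + 2.96*d^4 - 1.03*d^3 + 4.53*d^2 + 9.01*d - 3.13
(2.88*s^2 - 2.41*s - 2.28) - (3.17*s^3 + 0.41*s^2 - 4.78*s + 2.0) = -3.17*s^3 + 2.47*s^2 + 2.37*s - 4.28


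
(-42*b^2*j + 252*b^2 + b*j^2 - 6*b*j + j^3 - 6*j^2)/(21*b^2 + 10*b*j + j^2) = (-6*b*j + 36*b + j^2 - 6*j)/(3*b + j)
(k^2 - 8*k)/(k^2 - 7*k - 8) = k/(k + 1)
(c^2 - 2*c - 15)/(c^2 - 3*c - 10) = (c + 3)/(c + 2)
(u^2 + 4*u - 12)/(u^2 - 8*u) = (u^2 + 4*u - 12)/(u*(u - 8))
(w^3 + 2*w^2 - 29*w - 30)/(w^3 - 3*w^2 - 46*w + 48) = (w^2 - 4*w - 5)/(w^2 - 9*w + 8)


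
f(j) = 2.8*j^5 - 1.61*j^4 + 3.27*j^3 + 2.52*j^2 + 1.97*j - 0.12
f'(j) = 14.0*j^4 - 6.44*j^3 + 9.81*j^2 + 5.04*j + 1.97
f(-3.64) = -2203.47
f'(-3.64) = 2881.92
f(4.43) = 4499.52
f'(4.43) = 5048.85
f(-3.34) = -1464.62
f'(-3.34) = 2076.79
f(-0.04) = -0.19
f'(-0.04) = 1.78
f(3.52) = 1446.60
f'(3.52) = 2009.69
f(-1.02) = -7.81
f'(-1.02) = 29.02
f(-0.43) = -0.86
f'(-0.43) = 2.61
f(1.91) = 85.37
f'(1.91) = 188.83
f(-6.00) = -24486.90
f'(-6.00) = 19859.93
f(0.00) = -0.12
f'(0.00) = 1.97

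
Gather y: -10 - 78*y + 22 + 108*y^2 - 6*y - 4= 108*y^2 - 84*y + 8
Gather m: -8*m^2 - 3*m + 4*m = -8*m^2 + m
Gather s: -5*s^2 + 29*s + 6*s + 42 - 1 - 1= -5*s^2 + 35*s + 40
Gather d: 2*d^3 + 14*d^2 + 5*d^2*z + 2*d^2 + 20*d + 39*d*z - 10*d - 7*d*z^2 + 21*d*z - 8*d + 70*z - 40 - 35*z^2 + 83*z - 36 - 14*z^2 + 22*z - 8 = 2*d^3 + d^2*(5*z + 16) + d*(-7*z^2 + 60*z + 2) - 49*z^2 + 175*z - 84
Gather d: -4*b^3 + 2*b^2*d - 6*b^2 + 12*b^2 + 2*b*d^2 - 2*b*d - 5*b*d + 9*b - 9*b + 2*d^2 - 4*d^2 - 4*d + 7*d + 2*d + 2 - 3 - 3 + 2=-4*b^3 + 6*b^2 + d^2*(2*b - 2) + d*(2*b^2 - 7*b + 5) - 2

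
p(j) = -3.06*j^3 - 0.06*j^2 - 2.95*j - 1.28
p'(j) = -9.18*j^2 - 0.12*j - 2.95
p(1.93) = -29.20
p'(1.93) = -37.38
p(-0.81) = 2.70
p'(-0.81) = -8.88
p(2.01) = -32.30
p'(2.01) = -40.28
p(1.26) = -11.21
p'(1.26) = -17.68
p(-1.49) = 13.10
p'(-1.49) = -23.15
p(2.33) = -47.19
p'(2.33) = -53.07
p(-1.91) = 25.46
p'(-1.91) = -36.21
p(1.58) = -18.16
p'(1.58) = -26.06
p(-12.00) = 5313.16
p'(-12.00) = -1323.43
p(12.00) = -5333.00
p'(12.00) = -1326.31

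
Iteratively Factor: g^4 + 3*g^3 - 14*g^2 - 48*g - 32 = (g + 2)*(g^3 + g^2 - 16*g - 16) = (g + 1)*(g + 2)*(g^2 - 16) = (g + 1)*(g + 2)*(g + 4)*(g - 4)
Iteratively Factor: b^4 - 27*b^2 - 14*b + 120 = (b + 3)*(b^3 - 3*b^2 - 18*b + 40) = (b - 5)*(b + 3)*(b^2 + 2*b - 8) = (b - 5)*(b + 3)*(b + 4)*(b - 2)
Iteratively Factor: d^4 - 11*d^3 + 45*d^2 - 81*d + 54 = (d - 3)*(d^3 - 8*d^2 + 21*d - 18) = (d - 3)*(d - 2)*(d^2 - 6*d + 9) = (d - 3)^2*(d - 2)*(d - 3)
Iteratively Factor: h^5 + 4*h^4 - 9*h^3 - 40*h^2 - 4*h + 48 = (h - 3)*(h^4 + 7*h^3 + 12*h^2 - 4*h - 16) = (h - 3)*(h - 1)*(h^3 + 8*h^2 + 20*h + 16) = (h - 3)*(h - 1)*(h + 4)*(h^2 + 4*h + 4) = (h - 3)*(h - 1)*(h + 2)*(h + 4)*(h + 2)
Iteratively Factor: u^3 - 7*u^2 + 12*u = (u - 4)*(u^2 - 3*u) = (u - 4)*(u - 3)*(u)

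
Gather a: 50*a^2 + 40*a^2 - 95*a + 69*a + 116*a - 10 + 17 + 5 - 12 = 90*a^2 + 90*a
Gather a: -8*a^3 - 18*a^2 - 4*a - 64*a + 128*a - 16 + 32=-8*a^3 - 18*a^2 + 60*a + 16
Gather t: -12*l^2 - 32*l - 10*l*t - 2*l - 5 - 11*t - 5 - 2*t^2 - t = -12*l^2 - 34*l - 2*t^2 + t*(-10*l - 12) - 10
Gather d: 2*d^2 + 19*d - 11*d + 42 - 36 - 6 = 2*d^2 + 8*d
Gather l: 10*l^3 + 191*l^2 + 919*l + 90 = 10*l^3 + 191*l^2 + 919*l + 90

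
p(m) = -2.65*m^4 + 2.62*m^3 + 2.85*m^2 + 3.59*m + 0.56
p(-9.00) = -19097.53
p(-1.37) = -15.08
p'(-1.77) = 76.91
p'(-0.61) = 5.44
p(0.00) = 0.56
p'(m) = -10.6*m^3 + 7.86*m^2 + 5.7*m + 3.59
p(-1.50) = -20.67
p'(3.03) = -201.85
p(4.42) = -713.08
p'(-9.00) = 8316.35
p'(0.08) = 4.09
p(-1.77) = -37.40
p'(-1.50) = 48.50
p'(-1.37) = 37.79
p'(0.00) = 3.59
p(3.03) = -112.88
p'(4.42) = -732.98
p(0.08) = 0.87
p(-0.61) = -1.53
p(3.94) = -419.41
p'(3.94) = -500.26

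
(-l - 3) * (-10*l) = 10*l^2 + 30*l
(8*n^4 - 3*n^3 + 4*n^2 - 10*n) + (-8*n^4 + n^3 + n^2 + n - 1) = -2*n^3 + 5*n^2 - 9*n - 1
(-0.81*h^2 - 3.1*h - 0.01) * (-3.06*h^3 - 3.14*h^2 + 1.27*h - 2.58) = 2.4786*h^5 + 12.0294*h^4 + 8.7359*h^3 - 1.8158*h^2 + 7.9853*h + 0.0258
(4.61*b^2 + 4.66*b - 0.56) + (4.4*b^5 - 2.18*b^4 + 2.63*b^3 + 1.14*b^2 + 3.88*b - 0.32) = 4.4*b^5 - 2.18*b^4 + 2.63*b^3 + 5.75*b^2 + 8.54*b - 0.88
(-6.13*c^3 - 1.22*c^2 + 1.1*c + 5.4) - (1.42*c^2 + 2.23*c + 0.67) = -6.13*c^3 - 2.64*c^2 - 1.13*c + 4.73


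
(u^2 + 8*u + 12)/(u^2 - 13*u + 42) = (u^2 + 8*u + 12)/(u^2 - 13*u + 42)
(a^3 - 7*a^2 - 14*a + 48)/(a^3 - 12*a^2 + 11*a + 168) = (a - 2)/(a - 7)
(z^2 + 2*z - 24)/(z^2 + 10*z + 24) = (z - 4)/(z + 4)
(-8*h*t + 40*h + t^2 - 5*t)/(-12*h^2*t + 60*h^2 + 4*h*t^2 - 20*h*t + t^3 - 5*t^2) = (-8*h + t)/(-12*h^2 + 4*h*t + t^2)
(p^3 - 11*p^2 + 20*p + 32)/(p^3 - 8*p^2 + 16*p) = (p^2 - 7*p - 8)/(p*(p - 4))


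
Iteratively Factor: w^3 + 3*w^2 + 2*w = (w + 1)*(w^2 + 2*w) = (w + 1)*(w + 2)*(w)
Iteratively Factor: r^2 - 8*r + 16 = (r - 4)*(r - 4)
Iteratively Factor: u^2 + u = (u + 1)*(u)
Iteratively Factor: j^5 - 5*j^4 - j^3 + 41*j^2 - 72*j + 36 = (j - 1)*(j^4 - 4*j^3 - 5*j^2 + 36*j - 36) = (j - 3)*(j - 1)*(j^3 - j^2 - 8*j + 12) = (j - 3)*(j - 2)*(j - 1)*(j^2 + j - 6) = (j - 3)*(j - 2)*(j - 1)*(j + 3)*(j - 2)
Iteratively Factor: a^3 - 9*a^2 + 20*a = (a - 4)*(a^2 - 5*a) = (a - 5)*(a - 4)*(a)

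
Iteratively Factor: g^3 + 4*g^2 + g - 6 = (g - 1)*(g^2 + 5*g + 6) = (g - 1)*(g + 2)*(g + 3)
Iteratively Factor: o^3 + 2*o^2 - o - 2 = (o + 2)*(o^2 - 1) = (o - 1)*(o + 2)*(o + 1)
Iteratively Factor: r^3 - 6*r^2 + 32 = (r + 2)*(r^2 - 8*r + 16) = (r - 4)*(r + 2)*(r - 4)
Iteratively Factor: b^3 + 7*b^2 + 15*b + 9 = (b + 1)*(b^2 + 6*b + 9) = (b + 1)*(b + 3)*(b + 3)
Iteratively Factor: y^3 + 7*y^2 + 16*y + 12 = (y + 2)*(y^2 + 5*y + 6) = (y + 2)^2*(y + 3)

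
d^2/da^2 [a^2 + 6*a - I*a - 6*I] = 2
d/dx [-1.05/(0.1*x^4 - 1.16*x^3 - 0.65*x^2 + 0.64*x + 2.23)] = (0.42*x^3 - 3.654*x^2 - 1.365*x + 0.672)/(0.1*x^4 - 1.16*x^3 - 0.65*x^2 + 0.64*x + 2.23)^2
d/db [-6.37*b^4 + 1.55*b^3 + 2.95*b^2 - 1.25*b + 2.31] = -25.48*b^3 + 4.65*b^2 + 5.9*b - 1.25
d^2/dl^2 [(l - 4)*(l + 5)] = 2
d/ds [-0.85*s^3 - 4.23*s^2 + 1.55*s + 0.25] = -2.55*s^2 - 8.46*s + 1.55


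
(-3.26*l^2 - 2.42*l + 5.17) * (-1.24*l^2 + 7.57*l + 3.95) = 4.0424*l^4 - 21.6774*l^3 - 37.6072*l^2 + 29.5779*l + 20.4215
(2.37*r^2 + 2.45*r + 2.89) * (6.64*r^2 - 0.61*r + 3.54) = 15.7368*r^4 + 14.8223*r^3 + 26.0849*r^2 + 6.9101*r + 10.2306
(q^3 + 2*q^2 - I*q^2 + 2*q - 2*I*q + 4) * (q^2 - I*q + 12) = q^5 + 2*q^4 - 2*I*q^4 + 13*q^3 - 4*I*q^3 + 26*q^2 - 14*I*q^2 + 24*q - 28*I*q + 48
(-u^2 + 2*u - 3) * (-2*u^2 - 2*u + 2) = 2*u^4 - 2*u^3 + 10*u - 6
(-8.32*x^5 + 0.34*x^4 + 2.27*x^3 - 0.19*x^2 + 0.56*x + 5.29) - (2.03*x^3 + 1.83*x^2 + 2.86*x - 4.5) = -8.32*x^5 + 0.34*x^4 + 0.24*x^3 - 2.02*x^2 - 2.3*x + 9.79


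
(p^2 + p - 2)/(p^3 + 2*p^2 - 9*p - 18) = (p - 1)/(p^2 - 9)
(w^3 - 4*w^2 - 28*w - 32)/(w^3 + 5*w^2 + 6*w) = (w^2 - 6*w - 16)/(w*(w + 3))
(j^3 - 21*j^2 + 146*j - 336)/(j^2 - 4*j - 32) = (j^2 - 13*j + 42)/(j + 4)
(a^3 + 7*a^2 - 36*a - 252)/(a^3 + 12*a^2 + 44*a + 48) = (a^2 + a - 42)/(a^2 + 6*a + 8)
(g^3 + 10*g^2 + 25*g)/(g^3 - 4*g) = (g^2 + 10*g + 25)/(g^2 - 4)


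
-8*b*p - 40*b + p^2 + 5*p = (-8*b + p)*(p + 5)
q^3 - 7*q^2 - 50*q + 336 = (q - 8)*(q - 6)*(q + 7)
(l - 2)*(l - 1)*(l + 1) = l^3 - 2*l^2 - l + 2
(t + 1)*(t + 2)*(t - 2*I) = t^3 + 3*t^2 - 2*I*t^2 + 2*t - 6*I*t - 4*I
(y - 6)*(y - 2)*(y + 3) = y^3 - 5*y^2 - 12*y + 36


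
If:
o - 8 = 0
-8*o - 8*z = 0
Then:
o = 8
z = -8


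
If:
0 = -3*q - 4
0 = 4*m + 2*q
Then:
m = 2/3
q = -4/3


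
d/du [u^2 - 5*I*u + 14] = 2*u - 5*I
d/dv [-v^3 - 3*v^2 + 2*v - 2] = -3*v^2 - 6*v + 2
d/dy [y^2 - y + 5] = 2*y - 1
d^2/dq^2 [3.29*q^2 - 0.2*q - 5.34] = 6.58000000000000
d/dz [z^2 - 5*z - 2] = 2*z - 5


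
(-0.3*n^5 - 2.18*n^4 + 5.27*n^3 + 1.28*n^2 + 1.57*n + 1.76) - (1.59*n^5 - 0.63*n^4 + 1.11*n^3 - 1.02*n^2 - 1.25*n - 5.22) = -1.89*n^5 - 1.55*n^4 + 4.16*n^3 + 2.3*n^2 + 2.82*n + 6.98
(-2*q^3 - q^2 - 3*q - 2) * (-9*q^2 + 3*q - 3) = 18*q^5 + 3*q^4 + 30*q^3 + 12*q^2 + 3*q + 6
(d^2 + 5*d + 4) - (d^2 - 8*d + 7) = 13*d - 3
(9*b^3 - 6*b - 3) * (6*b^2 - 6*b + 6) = 54*b^5 - 54*b^4 + 18*b^3 + 18*b^2 - 18*b - 18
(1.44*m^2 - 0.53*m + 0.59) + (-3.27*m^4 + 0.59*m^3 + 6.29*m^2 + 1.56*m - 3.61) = -3.27*m^4 + 0.59*m^3 + 7.73*m^2 + 1.03*m - 3.02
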